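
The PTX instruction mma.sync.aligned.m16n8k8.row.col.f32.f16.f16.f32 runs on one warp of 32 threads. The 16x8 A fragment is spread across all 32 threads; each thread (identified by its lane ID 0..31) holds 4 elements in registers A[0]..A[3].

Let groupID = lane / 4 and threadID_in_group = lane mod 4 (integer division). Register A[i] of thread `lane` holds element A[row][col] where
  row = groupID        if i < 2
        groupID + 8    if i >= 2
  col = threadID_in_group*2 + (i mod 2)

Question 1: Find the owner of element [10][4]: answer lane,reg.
r=10->g=2,rb=1  c=4->t=2,b0=0
L=2*4+2=10  i=1*2+0=2

10,2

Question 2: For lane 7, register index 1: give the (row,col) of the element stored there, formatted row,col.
lane 7⇒7/4=1, 7 mod 4=3
i=1  r:1+0⇒1  c:2·3+1⇒7

1,7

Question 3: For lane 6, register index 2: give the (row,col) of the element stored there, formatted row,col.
9,4

6: grp=1,tig=2
[2] (1+8,2*2+0) = (9,4)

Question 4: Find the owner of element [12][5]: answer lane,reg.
18,3

r=12→G=4,rhi=1  c=5→T=2,p=1
L=4*4+2=18  i=1*2+1=3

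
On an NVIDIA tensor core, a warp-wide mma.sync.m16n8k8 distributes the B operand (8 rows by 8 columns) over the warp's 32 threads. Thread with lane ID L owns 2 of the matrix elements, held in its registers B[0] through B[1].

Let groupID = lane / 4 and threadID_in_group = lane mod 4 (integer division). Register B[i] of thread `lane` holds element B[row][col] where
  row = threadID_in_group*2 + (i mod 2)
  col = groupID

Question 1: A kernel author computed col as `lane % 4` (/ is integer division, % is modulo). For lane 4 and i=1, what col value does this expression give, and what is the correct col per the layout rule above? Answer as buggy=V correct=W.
`lane % 4`[4,1]⇒0
4: gr=1,th=0
[1] (0*2+1,1) = (1,1)
col: 0 vs 1

buggy=0 correct=1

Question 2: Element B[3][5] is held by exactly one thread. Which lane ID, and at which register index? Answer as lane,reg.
21,1

c:5=>grp=5  r:3=>tig=1,lo=1
L=5*4+1=21  i=1=1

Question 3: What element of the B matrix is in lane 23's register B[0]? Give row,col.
6,5

L=23⇒gr=23>>2=5, th=23&3=3
[0]⇒row 3·2+0=6  col gr=5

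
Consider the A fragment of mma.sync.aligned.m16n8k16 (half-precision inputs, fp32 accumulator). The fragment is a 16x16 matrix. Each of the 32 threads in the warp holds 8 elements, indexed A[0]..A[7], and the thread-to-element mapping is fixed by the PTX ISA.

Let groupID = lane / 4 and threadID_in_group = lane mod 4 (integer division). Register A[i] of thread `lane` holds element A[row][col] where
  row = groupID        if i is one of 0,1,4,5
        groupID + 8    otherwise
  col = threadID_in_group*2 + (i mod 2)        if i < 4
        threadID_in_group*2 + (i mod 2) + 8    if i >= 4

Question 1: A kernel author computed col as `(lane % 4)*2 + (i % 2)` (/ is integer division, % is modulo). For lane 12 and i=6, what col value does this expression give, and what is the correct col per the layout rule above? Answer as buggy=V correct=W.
buggy=0 correct=8

`(lane % 4)*2 + (i % 2)`[12,6]=>0
lane 12=>12/4=3, 12 mod 4=0
i=6  r:3+8=>11  c:2·0+0+8=>8
col: 0 vs 8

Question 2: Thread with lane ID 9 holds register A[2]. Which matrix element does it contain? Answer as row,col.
10,2

9: gr=2,th=1
[2] (2+8,1*2+0+0) = (10,2)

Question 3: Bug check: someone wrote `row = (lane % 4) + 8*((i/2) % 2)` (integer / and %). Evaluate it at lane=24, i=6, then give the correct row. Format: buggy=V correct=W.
`(lane % 4) + 8*((i/2) % 2)`[24,6]->8
24: g=6,t=0
[6] (6+8,0*2+0+8) = (14,8)
row: 8 vs 14

buggy=8 correct=14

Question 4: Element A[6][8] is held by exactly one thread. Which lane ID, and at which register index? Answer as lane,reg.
24,4

r:6=>grp=6,rB=0  c:8=>cB=1,tig=0,lo=0
L=6*4+0=24  i=1*4+0*2+0=4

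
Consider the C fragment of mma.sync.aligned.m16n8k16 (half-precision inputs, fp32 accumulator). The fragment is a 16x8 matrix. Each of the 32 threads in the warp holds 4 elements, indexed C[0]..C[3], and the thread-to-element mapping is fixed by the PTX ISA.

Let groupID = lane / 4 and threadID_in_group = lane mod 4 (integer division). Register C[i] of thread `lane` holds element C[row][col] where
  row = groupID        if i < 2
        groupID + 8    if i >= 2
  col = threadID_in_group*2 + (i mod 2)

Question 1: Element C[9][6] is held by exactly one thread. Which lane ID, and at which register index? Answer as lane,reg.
r=9⇒gr=1,Rb=1  c=6⇒th=3,odd=0
L=1*4+3=7  i=1*2+0=2

7,2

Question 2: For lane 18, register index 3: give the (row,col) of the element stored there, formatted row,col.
lane 18⇒18/4=4, 18 mod 4=2
i=3  r:4+8⇒12  c:2·2+1⇒5

12,5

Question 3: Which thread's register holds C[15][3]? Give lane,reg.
r=15⇒gr=7,Rb=1  c=3⇒th=1,odd=1
L=7*4+1=29  i=1*2+1=3

29,3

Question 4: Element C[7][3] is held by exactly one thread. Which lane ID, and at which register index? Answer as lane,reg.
r: 7->gid=7,r8=0  c: 3->tid=1,i&1=1
L=7*4+1=29  i=0*2+1=1

29,1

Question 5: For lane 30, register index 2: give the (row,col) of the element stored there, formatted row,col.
15,4

lane 30->30/4=7, 30 mod 4=2
i=2  r:7+8->15  c:2·2+0->4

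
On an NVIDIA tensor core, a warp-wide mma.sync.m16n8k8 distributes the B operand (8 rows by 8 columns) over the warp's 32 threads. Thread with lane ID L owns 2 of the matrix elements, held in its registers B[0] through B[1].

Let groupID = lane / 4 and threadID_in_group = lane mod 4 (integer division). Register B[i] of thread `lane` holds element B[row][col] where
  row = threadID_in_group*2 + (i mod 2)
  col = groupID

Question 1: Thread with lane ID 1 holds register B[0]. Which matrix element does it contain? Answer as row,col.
1: g=0,t=1
[0] (1*2+0,0) = (2,0)

2,0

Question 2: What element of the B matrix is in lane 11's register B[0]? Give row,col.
6,2

11: grp=2,tig=3
[0] (3*2+0,2) = (6,2)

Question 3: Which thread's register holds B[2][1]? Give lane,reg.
c=1->g=1  r=2->t=1,b0=0
L=1*4+1=5  i=0=0

5,0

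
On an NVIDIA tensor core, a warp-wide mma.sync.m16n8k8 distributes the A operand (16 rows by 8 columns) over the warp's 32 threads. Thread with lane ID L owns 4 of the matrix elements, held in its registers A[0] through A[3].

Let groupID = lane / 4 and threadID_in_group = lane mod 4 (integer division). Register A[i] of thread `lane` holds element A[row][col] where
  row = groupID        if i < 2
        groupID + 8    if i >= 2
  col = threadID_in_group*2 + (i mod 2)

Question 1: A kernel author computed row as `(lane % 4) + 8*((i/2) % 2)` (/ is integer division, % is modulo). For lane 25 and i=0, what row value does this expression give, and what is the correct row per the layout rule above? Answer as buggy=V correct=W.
buggy=1 correct=6

`(lane % 4) + 8*((i/2) % 2)`[25,0]⇒1
L=25⇒gr=25>>2=6, th=25&3=1
[0]⇒row 6+0=6  col 1·2+0=2
row: 1 vs 6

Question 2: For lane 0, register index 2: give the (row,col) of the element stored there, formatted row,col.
lane 0: gr=0 (0/4), th=0 (0%4)
i=2: r=0+8=8, c=0*2+0=0

8,0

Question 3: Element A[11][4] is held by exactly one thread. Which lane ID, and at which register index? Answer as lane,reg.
r=11->g=3,rb=1  c=4->t=2,b0=0
L=3*4+2=14  i=1*2+0=2

14,2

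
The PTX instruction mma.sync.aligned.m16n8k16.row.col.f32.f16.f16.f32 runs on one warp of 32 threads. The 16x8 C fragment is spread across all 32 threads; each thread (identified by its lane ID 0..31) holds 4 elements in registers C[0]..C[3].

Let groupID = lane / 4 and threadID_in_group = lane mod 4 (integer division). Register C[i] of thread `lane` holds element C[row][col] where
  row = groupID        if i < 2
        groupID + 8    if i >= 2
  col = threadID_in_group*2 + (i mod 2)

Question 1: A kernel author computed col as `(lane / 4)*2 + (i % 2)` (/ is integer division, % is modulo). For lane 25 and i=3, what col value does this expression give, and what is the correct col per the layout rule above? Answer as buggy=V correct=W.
`(lane / 4)*2 + (i % 2)`[25,3]->13
lane 25->25/4=6, 25 mod 4=1
i=3  r:6+8->14  c:2·1+1->3
col: 13 vs 3

buggy=13 correct=3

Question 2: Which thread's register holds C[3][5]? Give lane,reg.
r: 3->gid=3,r8=0  c: 5->tid=2,i&1=1
L=3*4+2=14  i=0*2+1=1

14,1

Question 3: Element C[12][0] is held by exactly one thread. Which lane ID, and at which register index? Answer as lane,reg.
r: 12->gid=4,r8=1  c: 0->tid=0,i&1=0
L=4*4+0=16  i=1*2+0=2

16,2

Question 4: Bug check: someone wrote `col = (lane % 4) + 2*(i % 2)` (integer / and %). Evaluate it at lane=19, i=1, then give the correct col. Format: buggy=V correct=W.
`(lane % 4) + 2*(i % 2)`[19,1]->5
lane 19: gid=4 (19/4), tid=3 (19%4)
i=1: r=4+0=4, c=3*2+1=7
col: 5 vs 7

buggy=5 correct=7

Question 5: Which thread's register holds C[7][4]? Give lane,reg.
30,0

r=7->g=7,rb=0  c=4->t=2,b0=0
L=7*4+2=30  i=0*2+0=0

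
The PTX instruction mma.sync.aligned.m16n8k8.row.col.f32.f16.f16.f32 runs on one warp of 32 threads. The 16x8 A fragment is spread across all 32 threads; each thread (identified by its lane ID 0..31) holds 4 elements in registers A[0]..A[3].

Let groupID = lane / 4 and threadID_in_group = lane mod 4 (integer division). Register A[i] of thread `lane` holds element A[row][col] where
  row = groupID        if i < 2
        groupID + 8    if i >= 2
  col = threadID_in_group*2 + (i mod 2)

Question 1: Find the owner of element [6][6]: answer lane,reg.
27,0

r=6→G=6,rhi=0  c=6→T=3,p=0
L=6*4+3=27  i=0*2+0=0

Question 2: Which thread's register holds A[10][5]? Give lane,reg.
10,3

r=10→G=2,rhi=1  c=5→T=2,p=1
L=2*4+2=10  i=1*2+1=3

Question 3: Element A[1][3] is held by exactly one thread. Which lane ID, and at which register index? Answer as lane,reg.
r=1→G=1,rhi=0  c=3→T=1,p=1
L=1*4+1=5  i=0*2+1=1

5,1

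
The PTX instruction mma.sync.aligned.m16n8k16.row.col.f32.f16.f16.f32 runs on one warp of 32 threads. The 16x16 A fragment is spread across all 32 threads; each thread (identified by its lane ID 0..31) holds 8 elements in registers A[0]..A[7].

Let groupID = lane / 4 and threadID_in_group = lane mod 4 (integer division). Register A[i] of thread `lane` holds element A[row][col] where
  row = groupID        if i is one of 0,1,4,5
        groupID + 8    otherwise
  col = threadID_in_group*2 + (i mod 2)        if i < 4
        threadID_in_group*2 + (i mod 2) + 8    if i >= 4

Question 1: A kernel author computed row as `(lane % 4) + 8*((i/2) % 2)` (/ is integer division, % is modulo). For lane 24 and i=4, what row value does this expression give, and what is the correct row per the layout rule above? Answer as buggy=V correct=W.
`(lane % 4) + 8*((i/2) % 2)`[24,4]⇒0
lane 24: gr=6 (24/4), th=0 (24%4)
i=4: r=6+0=6, c=0*2+0+8=8
row: 0 vs 6

buggy=0 correct=6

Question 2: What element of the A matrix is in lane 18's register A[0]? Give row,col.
lane 18⇒18/4=4, 18 mod 4=2
i=0  r:4+0⇒4  c:2·2+0+0⇒4

4,4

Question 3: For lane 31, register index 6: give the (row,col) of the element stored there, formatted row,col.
15,14

31: gr=7,th=3
[6] (7+8,3*2+0+8) = (15,14)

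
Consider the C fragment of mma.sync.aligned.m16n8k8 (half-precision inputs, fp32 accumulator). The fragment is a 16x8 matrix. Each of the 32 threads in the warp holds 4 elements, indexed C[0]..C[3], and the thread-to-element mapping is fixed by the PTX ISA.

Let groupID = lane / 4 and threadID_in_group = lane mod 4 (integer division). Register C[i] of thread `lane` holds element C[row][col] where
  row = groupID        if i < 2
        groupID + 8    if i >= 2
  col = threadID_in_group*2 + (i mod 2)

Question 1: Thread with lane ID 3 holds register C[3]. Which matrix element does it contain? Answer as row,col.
8,7

L=3->g=3>>2=0, t=3&3=3
[3]->row 0+8=8  col 3·2+1=7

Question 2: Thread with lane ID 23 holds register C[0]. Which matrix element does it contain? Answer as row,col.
5,6

lane 23: grp=5 (23/4), tig=3 (23%4)
i=0: r=5+0=5, c=3*2+0=6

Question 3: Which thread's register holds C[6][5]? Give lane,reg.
r=6->g=6,rb=0  c=5->t=2,b0=1
L=6*4+2=26  i=0*2+1=1

26,1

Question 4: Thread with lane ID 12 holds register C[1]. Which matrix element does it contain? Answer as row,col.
3,1

lane 12: G=3 (12/4), T=0 (12%4)
i=1: r=3+0=3, c=0*2+1=1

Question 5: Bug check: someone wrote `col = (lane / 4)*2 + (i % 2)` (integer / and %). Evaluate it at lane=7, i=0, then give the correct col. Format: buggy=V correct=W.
`(lane / 4)*2 + (i % 2)`[7,0]⇒2
lane 7: gr=1 (7/4), th=3 (7%4)
i=0: r=1+0=1, c=3*2+0=6
col: 2 vs 6

buggy=2 correct=6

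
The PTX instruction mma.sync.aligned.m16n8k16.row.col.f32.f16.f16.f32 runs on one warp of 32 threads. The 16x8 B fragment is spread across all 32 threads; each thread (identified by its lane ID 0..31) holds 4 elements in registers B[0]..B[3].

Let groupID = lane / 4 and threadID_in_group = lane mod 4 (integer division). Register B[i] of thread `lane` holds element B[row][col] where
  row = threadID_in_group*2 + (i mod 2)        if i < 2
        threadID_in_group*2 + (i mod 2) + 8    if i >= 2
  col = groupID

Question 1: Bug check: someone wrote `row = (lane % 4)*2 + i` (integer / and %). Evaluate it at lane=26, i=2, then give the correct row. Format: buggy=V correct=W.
buggy=6 correct=12

`(lane % 4)*2 + i`[26,2]->6
lane 26: g=6 (26/4), t=2 (26%4)
i=2: r=2*2+0+8=12, c=g=6
row: 6 vs 12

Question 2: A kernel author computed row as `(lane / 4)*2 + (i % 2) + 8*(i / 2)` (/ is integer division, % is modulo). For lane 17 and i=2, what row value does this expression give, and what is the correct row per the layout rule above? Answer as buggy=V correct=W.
`(lane / 4)*2 + (i % 2) + 8*(i / 2)`[17,2]->16
L=17->gid=17>>2=4, tid=17&3=1
[2]->row 1·2+0+8=10  col gid=4
row: 16 vs 10

buggy=16 correct=10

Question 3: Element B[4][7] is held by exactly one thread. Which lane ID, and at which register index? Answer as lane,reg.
c=7⇒gr=7  r=4⇒Rb=0,th=2,odd=0
L=7*4+2=30  i=0*2+0=0

30,0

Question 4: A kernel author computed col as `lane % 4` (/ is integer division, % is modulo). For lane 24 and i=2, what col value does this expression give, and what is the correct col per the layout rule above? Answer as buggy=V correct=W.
buggy=0 correct=6

`lane % 4`[24,2]→0
lane 24→24/4=6, 24 mod 4=0
i=2  r:2·0+0+8→8  c:6
col: 0 vs 6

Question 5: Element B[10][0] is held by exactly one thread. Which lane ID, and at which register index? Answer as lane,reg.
1,2

c=0⇒gr=0  r=10⇒Rb=1,th=1,odd=0
L=0*4+1=1  i=1*2+0=2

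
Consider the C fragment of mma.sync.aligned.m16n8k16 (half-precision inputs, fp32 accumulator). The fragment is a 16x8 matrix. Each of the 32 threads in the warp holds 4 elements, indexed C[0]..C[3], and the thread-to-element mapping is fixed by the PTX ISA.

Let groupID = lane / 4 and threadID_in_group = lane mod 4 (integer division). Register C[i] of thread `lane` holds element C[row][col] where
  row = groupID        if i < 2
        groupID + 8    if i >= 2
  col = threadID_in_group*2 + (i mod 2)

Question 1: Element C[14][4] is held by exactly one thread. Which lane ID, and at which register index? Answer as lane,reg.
26,2

r=14->g=6,rb=1  c=4->t=2,b0=0
L=6*4+2=26  i=1*2+0=2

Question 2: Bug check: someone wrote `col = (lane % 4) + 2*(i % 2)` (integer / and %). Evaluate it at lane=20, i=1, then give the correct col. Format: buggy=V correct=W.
buggy=2 correct=1

`(lane % 4) + 2*(i % 2)`[20,1]→2
lane 20→20/4=5, 20 mod 4=0
i=1  r:5+0→5  c:2·0+1→1
col: 2 vs 1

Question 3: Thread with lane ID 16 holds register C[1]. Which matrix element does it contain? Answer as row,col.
4,1

16: G=4,T=0
[1] (4+0,0*2+1) = (4,1)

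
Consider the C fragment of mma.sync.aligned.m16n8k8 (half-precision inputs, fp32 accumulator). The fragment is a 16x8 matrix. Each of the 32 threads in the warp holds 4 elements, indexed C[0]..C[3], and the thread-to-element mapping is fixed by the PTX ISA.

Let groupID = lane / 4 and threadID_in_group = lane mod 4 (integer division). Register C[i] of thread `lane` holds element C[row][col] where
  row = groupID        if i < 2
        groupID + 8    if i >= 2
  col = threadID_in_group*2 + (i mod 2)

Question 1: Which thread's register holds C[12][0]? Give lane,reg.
r:12=>grp=4,rB=1  c:0=>tig=0,lo=0
L=4*4+0=16  i=1*2+0=2

16,2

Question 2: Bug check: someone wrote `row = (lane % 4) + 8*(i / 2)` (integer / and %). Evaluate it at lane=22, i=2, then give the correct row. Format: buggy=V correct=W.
`(lane % 4) + 8*(i / 2)`[22,2]=>10
L=22=>grp=22>>2=5, tig=22&3=2
[2]=>row 5+8=13  col 2·2+0=4
row: 10 vs 13

buggy=10 correct=13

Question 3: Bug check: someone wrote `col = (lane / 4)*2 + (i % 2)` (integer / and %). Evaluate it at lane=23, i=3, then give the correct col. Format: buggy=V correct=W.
`(lane / 4)*2 + (i % 2)`[23,3]=>11
lane 23=>23/4=5, 23 mod 4=3
i=3  r:5+8=>13  c:2·3+1=>7
col: 11 vs 7

buggy=11 correct=7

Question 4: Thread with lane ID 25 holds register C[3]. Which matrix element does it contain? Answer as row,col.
14,3

L=25->g=25>>2=6, t=25&3=1
[3]->row 6+8=14  col 1·2+1=3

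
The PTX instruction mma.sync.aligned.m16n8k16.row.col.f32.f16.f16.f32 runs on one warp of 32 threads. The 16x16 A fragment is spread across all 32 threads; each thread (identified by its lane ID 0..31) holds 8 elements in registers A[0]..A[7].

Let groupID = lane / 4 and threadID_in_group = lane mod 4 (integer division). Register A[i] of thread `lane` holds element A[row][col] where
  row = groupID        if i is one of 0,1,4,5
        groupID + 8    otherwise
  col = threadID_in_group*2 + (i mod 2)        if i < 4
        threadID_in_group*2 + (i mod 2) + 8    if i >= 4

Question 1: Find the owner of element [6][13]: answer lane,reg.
26,5

r=6→G=6,rhi=0  c=13→chi=1,T=2,p=1
L=6*4+2=26  i=1*4+0*2+1=5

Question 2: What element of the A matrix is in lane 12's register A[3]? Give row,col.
11,1

lane 12: grp=3 (12/4), tig=0 (12%4)
i=3: r=3+8=11, c=0*2+1+0=1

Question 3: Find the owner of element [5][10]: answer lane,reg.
r=5→G=5,rhi=0  c=10→chi=1,T=1,p=0
L=5*4+1=21  i=1*4+0*2+0=4

21,4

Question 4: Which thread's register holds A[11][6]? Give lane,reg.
15,2

r=11⇒gr=3,Rb=1  c=6⇒Cb=0,th=3,odd=0
L=3*4+3=15  i=0*4+1*2+0=2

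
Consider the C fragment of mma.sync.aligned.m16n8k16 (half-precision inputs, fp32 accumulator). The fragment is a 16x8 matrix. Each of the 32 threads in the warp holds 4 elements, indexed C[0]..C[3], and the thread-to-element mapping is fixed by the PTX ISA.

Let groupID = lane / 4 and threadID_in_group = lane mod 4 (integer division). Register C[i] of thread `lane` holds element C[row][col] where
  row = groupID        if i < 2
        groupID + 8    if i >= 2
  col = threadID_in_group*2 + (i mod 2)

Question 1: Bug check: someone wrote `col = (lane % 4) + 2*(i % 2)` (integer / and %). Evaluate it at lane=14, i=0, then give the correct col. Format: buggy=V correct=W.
`(lane % 4) + 2*(i % 2)`[14,0]→2
L=14→G=14>>2=3, T=14&3=2
[0]→row 3+0=3  col 2·2+0=4
col: 2 vs 4

buggy=2 correct=4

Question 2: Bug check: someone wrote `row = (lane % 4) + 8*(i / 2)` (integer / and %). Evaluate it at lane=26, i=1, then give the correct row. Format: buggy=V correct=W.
buggy=2 correct=6

`(lane % 4) + 8*(i / 2)`[26,1]⇒2
lane 26: gr=6 (26/4), th=2 (26%4)
i=1: r=6+0=6, c=2*2+1=5
row: 2 vs 6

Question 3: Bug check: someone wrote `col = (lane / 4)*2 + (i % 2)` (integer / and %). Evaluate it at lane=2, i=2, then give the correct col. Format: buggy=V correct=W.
`(lane / 4)*2 + (i % 2)`[2,2]→0
L=2→G=2>>2=0, T=2&3=2
[2]→row 0+8=8  col 2·2+0=4
col: 0 vs 4

buggy=0 correct=4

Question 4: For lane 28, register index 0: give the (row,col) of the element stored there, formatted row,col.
lane 28: gr=7 (28/4), th=0 (28%4)
i=0: r=7+0=7, c=0*2+0=0

7,0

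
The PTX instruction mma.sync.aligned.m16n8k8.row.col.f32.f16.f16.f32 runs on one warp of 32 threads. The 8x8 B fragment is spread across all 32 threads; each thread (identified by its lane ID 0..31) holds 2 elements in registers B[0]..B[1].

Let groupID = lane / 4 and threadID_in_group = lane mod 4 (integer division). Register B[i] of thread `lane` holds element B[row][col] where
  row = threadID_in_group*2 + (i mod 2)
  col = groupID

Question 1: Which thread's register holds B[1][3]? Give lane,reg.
c:3=>grp=3  r:1=>tig=0,lo=1
L=3*4+0=12  i=1=1

12,1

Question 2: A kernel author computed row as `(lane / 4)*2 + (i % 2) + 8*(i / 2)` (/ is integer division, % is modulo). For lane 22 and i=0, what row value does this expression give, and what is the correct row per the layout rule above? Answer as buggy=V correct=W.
buggy=10 correct=4

`(lane / 4)*2 + (i % 2) + 8*(i / 2)`[22,0]⇒10
lane 22: gr=5 (22/4), th=2 (22%4)
i=0: r=2*2+0=4, c=gr=5
row: 10 vs 4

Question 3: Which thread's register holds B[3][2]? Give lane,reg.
c: 2->gid=2  r: 3->tid=1,i&1=1
L=2*4+1=9  i=1=1

9,1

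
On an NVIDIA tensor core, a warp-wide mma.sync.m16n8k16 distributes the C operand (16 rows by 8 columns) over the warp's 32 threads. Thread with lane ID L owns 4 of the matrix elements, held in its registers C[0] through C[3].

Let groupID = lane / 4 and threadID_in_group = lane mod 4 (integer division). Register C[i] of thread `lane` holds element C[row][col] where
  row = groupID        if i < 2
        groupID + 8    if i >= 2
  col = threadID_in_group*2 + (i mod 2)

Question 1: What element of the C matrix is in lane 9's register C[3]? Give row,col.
10,3

lane 9: g=2 (9/4), t=1 (9%4)
i=3: r=2+8=10, c=1*2+1=3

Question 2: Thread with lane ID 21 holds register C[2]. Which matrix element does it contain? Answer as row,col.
13,2

21: gid=5,tid=1
[2] (5+8,1*2+0) = (13,2)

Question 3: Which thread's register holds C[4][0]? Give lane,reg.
16,0

r:4=>grp=4,rB=0  c:0=>tig=0,lo=0
L=4*4+0=16  i=0*2+0=0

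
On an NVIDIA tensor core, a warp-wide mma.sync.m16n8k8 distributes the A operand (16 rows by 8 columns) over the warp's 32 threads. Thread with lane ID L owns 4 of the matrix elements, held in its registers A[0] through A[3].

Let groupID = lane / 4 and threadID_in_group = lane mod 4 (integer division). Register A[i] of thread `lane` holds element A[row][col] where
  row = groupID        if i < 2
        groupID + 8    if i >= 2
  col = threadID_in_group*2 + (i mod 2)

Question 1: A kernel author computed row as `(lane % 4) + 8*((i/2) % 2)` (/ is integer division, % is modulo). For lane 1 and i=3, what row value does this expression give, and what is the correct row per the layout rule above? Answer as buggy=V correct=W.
buggy=9 correct=8

`(lane % 4) + 8*((i/2) % 2)`[1,3]⇒9
lane 1⇒1/4=0, 1 mod 4=1
i=3  r:0+8⇒8  c:2·1+1⇒3
row: 9 vs 8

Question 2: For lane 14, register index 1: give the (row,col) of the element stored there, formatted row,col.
3,5

lane 14=>14/4=3, 14 mod 4=2
i=1  r:3+0=>3  c:2·2+1=>5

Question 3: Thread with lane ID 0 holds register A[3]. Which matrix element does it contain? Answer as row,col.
L=0->gid=0>>2=0, tid=0&3=0
[3]->row 0+8=8  col 0·2+1=1

8,1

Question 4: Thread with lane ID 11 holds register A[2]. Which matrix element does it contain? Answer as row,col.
lane 11: gid=2 (11/4), tid=3 (11%4)
i=2: r=2+8=10, c=3*2+0=6

10,6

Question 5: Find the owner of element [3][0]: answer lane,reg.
12,0

r=3⇒gr=3,Rb=0  c=0⇒th=0,odd=0
L=3*4+0=12  i=0*2+0=0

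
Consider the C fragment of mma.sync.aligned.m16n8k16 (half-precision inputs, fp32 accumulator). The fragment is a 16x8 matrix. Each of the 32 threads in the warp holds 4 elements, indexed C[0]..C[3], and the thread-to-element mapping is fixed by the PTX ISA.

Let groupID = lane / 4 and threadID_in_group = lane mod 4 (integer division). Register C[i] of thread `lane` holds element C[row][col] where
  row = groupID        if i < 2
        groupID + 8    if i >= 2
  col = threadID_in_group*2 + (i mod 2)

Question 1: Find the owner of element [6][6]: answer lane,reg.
27,0

r:6=>grp=6,rB=0  c:6=>tig=3,lo=0
L=6*4+3=27  i=0*2+0=0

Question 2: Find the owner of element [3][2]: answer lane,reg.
13,0

r=3⇒gr=3,Rb=0  c=2⇒th=1,odd=0
L=3*4+1=13  i=0*2+0=0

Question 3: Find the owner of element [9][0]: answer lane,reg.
4,2

r=9->g=1,rb=1  c=0->t=0,b0=0
L=1*4+0=4  i=1*2+0=2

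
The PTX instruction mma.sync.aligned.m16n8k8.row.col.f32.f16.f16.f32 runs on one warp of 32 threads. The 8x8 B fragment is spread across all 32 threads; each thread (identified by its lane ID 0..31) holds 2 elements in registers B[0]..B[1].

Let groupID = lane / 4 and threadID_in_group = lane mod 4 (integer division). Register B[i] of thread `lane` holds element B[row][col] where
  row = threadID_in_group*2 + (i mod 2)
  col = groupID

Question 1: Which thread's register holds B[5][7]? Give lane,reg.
30,1

c:7=>grp=7  r:5=>tig=2,lo=1
L=7*4+2=30  i=1=1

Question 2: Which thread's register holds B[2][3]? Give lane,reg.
13,0

c=3→G=3  r=2→T=1,p=0
L=3*4+1=13  i=0=0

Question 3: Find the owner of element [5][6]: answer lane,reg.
26,1

c=6->g=6  r=5->t=2,b0=1
L=6*4+2=26  i=1=1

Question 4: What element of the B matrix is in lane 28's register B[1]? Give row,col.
L=28=>grp=28>>2=7, tig=28&3=0
[1]=>row 0·2+1=1  col grp=7

1,7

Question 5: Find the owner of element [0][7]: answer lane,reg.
28,0

c=7->g=7  r=0->t=0,b0=0
L=7*4+0=28  i=0=0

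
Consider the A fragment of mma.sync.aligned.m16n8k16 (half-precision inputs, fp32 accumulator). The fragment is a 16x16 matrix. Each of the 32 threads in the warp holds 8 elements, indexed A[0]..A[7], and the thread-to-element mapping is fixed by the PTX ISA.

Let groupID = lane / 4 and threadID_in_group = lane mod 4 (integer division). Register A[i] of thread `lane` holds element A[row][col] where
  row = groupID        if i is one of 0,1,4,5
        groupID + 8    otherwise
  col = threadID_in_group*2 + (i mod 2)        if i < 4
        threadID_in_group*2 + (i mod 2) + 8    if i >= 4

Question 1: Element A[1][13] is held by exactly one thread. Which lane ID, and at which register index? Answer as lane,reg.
6,5

r: 1->gid=1,r8=0  c: 13->c8=1,tid=2,i&1=1
L=1*4+2=6  i=1*4+0*2+1=5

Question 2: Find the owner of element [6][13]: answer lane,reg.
26,5

r: 6->gid=6,r8=0  c: 13->c8=1,tid=2,i&1=1
L=6*4+2=26  i=1*4+0*2+1=5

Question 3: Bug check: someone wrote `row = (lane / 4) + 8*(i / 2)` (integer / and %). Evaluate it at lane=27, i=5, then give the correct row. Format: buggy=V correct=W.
`(lane / 4) + 8*(i / 2)`[27,5]=>22
27: grp=6,tig=3
[5] (6+0,3*2+1+8) = (6,15)
row: 22 vs 6

buggy=22 correct=6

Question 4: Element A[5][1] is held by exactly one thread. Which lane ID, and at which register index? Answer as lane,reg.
20,1

r:5=>grp=5,rB=0  c:1=>cB=0,tig=0,lo=1
L=5*4+0=20  i=0*4+0*2+1=1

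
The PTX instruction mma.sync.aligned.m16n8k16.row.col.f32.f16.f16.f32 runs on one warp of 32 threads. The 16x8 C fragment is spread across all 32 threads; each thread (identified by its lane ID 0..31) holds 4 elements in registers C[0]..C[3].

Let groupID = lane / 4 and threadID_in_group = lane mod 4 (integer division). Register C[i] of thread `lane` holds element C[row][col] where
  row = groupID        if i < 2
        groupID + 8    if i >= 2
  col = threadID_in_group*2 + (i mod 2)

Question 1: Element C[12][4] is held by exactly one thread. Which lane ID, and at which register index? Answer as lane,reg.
18,2

r: 12->gid=4,r8=1  c: 4->tid=2,i&1=0
L=4*4+2=18  i=1*2+0=2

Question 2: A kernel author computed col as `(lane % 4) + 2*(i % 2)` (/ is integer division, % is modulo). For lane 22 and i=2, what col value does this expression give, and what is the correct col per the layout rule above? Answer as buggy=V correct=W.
`(lane % 4) + 2*(i % 2)`[22,2]->2
lane 22: gid=5 (22/4), tid=2 (22%4)
i=2: r=5+8=13, c=2*2+0=4
col: 2 vs 4

buggy=2 correct=4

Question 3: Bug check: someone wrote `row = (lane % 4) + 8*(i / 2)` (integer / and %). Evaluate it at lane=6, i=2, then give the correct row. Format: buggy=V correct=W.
`(lane % 4) + 8*(i / 2)`[6,2]->10
lane 6: gid=1 (6/4), tid=2 (6%4)
i=2: r=1+8=9, c=2*2+0=4
row: 10 vs 9

buggy=10 correct=9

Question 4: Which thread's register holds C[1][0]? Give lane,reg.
r=1→G=1,rhi=0  c=0→T=0,p=0
L=1*4+0=4  i=0*2+0=0

4,0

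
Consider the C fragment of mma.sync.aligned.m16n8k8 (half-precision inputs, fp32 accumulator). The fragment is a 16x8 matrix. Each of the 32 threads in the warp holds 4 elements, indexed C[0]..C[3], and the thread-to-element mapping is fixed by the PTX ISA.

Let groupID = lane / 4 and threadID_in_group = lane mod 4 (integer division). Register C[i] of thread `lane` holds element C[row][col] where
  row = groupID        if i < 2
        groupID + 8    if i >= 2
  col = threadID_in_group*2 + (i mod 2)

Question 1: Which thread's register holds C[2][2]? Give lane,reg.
r=2->g=2,rb=0  c=2->t=1,b0=0
L=2*4+1=9  i=0*2+0=0

9,0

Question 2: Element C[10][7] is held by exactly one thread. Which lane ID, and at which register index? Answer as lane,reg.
11,3

r=10→G=2,rhi=1  c=7→T=3,p=1
L=2*4+3=11  i=1*2+1=3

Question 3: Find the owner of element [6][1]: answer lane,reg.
r:6=>grp=6,rB=0  c:1=>tig=0,lo=1
L=6*4+0=24  i=0*2+1=1

24,1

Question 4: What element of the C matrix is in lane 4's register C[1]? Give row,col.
1,1

4: gid=1,tid=0
[1] (1+0,0*2+1) = (1,1)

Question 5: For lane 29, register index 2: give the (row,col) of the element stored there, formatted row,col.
29: grp=7,tig=1
[2] (7+8,1*2+0) = (15,2)

15,2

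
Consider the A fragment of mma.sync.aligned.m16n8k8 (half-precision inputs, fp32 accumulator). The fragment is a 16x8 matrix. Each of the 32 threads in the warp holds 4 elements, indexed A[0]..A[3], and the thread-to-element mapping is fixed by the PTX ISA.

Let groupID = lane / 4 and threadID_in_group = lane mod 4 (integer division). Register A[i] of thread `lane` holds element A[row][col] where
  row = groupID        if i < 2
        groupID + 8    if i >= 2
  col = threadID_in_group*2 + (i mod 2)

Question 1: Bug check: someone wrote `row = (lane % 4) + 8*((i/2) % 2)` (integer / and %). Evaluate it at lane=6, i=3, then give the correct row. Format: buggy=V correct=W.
`(lane % 4) + 8*((i/2) % 2)`[6,3]->10
6: gid=1,tid=2
[3] (1+8,2*2+1) = (9,5)
row: 10 vs 9

buggy=10 correct=9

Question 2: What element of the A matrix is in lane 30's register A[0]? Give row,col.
7,4

L=30→G=30>>2=7, T=30&3=2
[0]→row 7+0=7  col 2·2+0=4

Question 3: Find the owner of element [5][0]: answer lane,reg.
r:5=>grp=5,rB=0  c:0=>tig=0,lo=0
L=5*4+0=20  i=0*2+0=0

20,0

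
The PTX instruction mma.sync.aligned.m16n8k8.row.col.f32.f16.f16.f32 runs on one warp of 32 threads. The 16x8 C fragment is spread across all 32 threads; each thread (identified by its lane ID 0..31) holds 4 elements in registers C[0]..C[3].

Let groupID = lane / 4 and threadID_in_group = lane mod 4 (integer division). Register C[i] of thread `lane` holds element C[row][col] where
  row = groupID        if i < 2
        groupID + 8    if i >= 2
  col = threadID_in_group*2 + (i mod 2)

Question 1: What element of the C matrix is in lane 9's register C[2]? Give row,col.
lane 9=>9/4=2, 9 mod 4=1
i=2  r:2+8=>10  c:2·1+0=>2

10,2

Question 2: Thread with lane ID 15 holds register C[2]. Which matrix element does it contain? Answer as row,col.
lane 15⇒15/4=3, 15 mod 4=3
i=2  r:3+8⇒11  c:2·3+0⇒6

11,6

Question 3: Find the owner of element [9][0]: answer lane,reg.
4,2

r=9→G=1,rhi=1  c=0→T=0,p=0
L=1*4+0=4  i=1*2+0=2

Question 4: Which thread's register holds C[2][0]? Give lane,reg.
8,0

r=2→G=2,rhi=0  c=0→T=0,p=0
L=2*4+0=8  i=0*2+0=0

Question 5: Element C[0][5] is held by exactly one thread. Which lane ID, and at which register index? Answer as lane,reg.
2,1

r: 0->gid=0,r8=0  c: 5->tid=2,i&1=1
L=0*4+2=2  i=0*2+1=1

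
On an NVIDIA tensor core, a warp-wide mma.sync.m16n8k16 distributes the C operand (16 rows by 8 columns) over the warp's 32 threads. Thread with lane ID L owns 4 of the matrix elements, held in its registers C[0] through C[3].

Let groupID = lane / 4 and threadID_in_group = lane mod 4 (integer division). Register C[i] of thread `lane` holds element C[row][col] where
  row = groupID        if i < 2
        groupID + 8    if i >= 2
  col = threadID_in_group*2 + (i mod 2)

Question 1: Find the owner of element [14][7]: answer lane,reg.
27,3

r: 14->gid=6,r8=1  c: 7->tid=3,i&1=1
L=6*4+3=27  i=1*2+1=3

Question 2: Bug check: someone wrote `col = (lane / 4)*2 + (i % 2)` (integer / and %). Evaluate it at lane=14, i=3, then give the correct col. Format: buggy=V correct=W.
buggy=7 correct=5

`(lane / 4)*2 + (i % 2)`[14,3]->7
lane 14->14/4=3, 14 mod 4=2
i=3  r:3+8->11  c:2·2+1->5
col: 7 vs 5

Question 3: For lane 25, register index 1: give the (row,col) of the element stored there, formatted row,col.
6,3

lane 25: grp=6 (25/4), tig=1 (25%4)
i=1: r=6+0=6, c=1*2+1=3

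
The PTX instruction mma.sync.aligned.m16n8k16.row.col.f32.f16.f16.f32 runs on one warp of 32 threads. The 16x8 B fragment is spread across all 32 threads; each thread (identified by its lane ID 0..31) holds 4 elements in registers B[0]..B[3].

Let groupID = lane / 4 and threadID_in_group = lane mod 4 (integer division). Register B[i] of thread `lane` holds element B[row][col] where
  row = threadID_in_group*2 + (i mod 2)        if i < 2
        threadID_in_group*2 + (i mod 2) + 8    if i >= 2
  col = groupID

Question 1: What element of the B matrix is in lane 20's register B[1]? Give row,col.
1,5

20: G=5,T=0
[1] (0*2+1+0,5) = (1,5)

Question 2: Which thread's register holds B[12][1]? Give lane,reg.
6,2

c=1->g=1  r=12->rb=1,t=2,b0=0
L=1*4+2=6  i=1*2+0=2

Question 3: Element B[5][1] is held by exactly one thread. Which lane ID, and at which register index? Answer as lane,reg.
6,1

c=1→G=1  r=5→rhi=0,T=2,p=1
L=1*4+2=6  i=0*2+1=1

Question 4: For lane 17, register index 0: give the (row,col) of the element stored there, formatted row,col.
lane 17⇒17/4=4, 17 mod 4=1
i=0  r:2·1+0+0⇒2  c:4

2,4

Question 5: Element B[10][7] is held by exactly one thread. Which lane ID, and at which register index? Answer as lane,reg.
c=7⇒gr=7  r=10⇒Rb=1,th=1,odd=0
L=7*4+1=29  i=1*2+0=2

29,2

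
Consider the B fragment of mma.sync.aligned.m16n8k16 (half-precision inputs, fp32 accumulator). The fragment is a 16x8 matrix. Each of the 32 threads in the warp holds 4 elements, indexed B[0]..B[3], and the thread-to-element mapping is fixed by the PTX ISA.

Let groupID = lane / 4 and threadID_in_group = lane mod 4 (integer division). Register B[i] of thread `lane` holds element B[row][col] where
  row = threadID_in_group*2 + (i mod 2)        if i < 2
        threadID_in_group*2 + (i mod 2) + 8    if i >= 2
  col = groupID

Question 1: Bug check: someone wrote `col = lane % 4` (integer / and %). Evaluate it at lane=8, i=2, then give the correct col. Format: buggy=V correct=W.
buggy=0 correct=2

`lane % 4`[8,2]->0
L=8->gid=8>>2=2, tid=8&3=0
[2]->row 0·2+0+8=8  col gid=2
col: 0 vs 2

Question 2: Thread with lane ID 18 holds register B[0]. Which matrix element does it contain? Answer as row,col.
L=18=>grp=18>>2=4, tig=18&3=2
[0]=>row 2·2+0+0=4  col grp=4

4,4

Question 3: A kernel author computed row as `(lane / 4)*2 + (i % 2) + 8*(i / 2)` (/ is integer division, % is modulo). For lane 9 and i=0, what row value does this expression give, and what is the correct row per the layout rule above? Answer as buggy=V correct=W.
`(lane / 4)*2 + (i % 2) + 8*(i / 2)`[9,0]=>4
lane 9=>9/4=2, 9 mod 4=1
i=0  r:2·1+0+0=>2  c:2
row: 4 vs 2

buggy=4 correct=2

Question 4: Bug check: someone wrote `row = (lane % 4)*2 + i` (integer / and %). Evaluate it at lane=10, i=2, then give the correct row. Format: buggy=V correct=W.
buggy=6 correct=12

`(lane % 4)*2 + i`[10,2]→6
L=10→G=10>>2=2, T=10&3=2
[2]→row 2·2+0+8=12  col G=2
row: 6 vs 12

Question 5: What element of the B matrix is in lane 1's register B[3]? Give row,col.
L=1->g=1>>2=0, t=1&3=1
[3]->row 1·2+1+8=11  col g=0

11,0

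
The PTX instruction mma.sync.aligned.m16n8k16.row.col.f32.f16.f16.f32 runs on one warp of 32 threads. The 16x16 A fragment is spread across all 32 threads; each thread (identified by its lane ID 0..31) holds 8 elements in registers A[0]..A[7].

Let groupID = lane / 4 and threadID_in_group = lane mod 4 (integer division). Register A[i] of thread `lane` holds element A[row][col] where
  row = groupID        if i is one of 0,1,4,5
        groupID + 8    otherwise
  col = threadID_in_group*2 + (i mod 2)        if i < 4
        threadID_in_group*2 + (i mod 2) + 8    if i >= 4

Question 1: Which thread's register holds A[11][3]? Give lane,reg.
13,3

r=11→G=3,rhi=1  c=3→chi=0,T=1,p=1
L=3*4+1=13  i=0*4+1*2+1=3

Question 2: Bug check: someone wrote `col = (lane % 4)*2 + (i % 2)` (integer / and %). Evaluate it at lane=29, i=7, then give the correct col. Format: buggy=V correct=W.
`(lane % 4)*2 + (i % 2)`[29,7]⇒3
lane 29⇒29/4=7, 29 mod 4=1
i=7  r:7+8⇒15  c:2·1+1+8⇒11
col: 3 vs 11

buggy=3 correct=11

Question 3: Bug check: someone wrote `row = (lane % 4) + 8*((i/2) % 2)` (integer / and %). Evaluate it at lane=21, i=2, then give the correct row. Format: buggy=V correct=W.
buggy=9 correct=13

`(lane % 4) + 8*((i/2) % 2)`[21,2]⇒9
L=21⇒gr=21>>2=5, th=21&3=1
[2]⇒row 5+8=13  col 1·2+0+0=2
row: 9 vs 13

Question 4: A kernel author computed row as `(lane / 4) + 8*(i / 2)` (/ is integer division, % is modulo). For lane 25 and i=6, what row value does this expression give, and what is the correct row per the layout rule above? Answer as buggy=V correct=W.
`(lane / 4) + 8*(i / 2)`[25,6]⇒30
lane 25: gr=6 (25/4), th=1 (25%4)
i=6: r=6+8=14, c=1*2+0+8=10
row: 30 vs 14

buggy=30 correct=14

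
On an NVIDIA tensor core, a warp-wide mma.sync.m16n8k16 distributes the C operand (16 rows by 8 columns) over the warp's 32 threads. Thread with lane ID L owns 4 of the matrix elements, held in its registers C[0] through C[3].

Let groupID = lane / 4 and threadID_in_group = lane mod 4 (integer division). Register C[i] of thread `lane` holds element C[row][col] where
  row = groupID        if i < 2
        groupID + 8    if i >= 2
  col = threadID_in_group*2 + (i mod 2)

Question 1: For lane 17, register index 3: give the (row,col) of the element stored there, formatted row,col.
12,3

lane 17: grp=4 (17/4), tig=1 (17%4)
i=3: r=4+8=12, c=1*2+1=3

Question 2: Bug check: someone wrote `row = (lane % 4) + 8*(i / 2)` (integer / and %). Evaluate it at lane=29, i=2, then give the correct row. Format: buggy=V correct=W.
`(lane % 4) + 8*(i / 2)`[29,2]->9
29: gid=7,tid=1
[2] (7+8,1*2+0) = (15,2)
row: 9 vs 15

buggy=9 correct=15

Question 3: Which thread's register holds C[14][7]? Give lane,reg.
r=14→G=6,rhi=1  c=7→T=3,p=1
L=6*4+3=27  i=1*2+1=3

27,3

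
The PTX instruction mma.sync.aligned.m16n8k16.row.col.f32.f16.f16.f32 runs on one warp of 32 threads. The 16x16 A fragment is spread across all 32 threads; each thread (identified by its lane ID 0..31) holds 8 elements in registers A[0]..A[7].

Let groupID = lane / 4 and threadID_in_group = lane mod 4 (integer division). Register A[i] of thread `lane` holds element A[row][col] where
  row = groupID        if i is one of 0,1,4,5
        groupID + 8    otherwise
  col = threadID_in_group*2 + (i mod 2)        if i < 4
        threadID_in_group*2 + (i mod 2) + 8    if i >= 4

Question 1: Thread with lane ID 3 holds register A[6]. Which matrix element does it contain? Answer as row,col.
8,14

L=3=>grp=3>>2=0, tig=3&3=3
[6]=>row 0+8=8  col 3·2+0+8=14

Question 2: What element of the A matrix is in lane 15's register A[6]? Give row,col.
11,14

lane 15: gr=3 (15/4), th=3 (15%4)
i=6: r=3+8=11, c=3*2+0+8=14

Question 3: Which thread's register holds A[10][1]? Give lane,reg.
8,3

r=10⇒gr=2,Rb=1  c=1⇒Cb=0,th=0,odd=1
L=2*4+0=8  i=0*4+1*2+1=3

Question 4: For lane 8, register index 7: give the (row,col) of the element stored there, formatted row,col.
10,9

L=8→G=8>>2=2, T=8&3=0
[7]→row 2+8=10  col 0·2+1+8=9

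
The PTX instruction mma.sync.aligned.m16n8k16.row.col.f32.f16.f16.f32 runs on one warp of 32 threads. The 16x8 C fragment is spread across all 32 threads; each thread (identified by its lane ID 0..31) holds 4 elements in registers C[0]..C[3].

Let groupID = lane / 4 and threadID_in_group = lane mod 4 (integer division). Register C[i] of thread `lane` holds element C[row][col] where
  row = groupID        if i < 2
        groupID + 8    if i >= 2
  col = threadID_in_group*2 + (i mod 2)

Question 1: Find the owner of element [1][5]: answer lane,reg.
r=1⇒gr=1,Rb=0  c=5⇒th=2,odd=1
L=1*4+2=6  i=0*2+1=1

6,1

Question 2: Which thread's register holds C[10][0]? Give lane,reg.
r: 10->gid=2,r8=1  c: 0->tid=0,i&1=0
L=2*4+0=8  i=1*2+0=2

8,2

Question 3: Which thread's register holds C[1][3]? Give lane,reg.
5,1

r=1->g=1,rb=0  c=3->t=1,b0=1
L=1*4+1=5  i=0*2+1=1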